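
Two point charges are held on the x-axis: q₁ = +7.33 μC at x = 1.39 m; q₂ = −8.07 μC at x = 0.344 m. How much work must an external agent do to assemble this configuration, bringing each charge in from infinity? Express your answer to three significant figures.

The assembly work is the sum of pairwise potential energies, U = Σ_{i<j} kqᵢqⱼ/rᵢⱼ.
Pair separations: r₁₂ = 1.05 m.
U = (-0.508) = -0.508 J.

-0.508 J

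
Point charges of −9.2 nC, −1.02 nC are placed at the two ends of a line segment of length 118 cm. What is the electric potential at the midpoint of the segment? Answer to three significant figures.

The total potential is the scalar sum of each charge's contribution, V = Σ kqᵢ/rᵢ.
Each charge is 0.590 m from the midpoint.
V = k[(-9.20×10⁻⁹)/(0.590) + (-1.02×10⁻⁹)/(0.590)] = -156 V.

-156 V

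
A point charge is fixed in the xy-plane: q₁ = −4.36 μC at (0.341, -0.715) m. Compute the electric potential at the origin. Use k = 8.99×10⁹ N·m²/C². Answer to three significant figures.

-4.95×10⁴ V

The total potential is the scalar sum of each charge's contribution, V = Σ kqᵢ/rᵢ.
Distances from the field point to each charge: r₁ = 0.792 m.
V = k[(-4.36×10⁻⁶)/(0.792)] = -4.95×10⁴ V.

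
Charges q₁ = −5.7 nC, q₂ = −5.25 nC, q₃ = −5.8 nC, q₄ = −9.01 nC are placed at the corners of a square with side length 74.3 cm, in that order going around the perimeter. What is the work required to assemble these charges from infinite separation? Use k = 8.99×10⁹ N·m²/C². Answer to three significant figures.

2.67×10⁻⁶ J

The work to assemble the configuration equals its total potential energy, U = Σ kqᵢqⱼ/rᵢⱼ over all pairs.
The four side pairs have separation 0.743 m and the two diagonal pairs 1.05 m.
Summing all 6 pair terms gives U = 2.67×10⁻⁶ J.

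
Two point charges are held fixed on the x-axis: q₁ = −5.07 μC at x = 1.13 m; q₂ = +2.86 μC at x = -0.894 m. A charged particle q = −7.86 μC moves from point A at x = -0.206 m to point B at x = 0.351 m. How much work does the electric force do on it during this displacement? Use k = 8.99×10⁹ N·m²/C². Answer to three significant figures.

-0.323 J

The work done by the electric force is W_field = −ΔU = −q(V_B − V_A) = q(V_A − V_B).
At A: distances to the source charges are 1.34 m, 0.688 m; V_A = Σ kqᵢ/rᵢ = 3250 V.
At B: distances to the source charges are 0.779 m, 1.25 m; V_B = Σ kqᵢ/rᵢ = -3.79×10⁴ V.
ΔV = V_B − V_A = -4.11×10⁴ V.
W_field = −qΔV = −(-7.86×10⁻⁶ C)(-4.11×10⁴ V) = -0.323 J.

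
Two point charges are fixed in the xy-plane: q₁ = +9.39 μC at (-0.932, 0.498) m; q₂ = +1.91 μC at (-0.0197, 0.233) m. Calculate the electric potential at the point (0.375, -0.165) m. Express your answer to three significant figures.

Electric potential is a scalar, so the contributions from each charge add algebraically: V = Σ kqᵢ/rᵢ.
Distances from the field point to each charge: r₁ = 1.47 m, r₂ = 0.561 m.
V = k[(9.39×10⁻⁶)/(1.47) + (1.91×10⁻⁶)/(0.561)] = 8.82×10⁴ V.

8.82×10⁴ V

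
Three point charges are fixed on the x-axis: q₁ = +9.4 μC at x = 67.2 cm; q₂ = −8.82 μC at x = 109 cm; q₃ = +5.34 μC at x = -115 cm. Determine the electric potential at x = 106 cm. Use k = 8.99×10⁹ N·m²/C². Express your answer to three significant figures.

-2.40×10⁶ V

Electric potential is a scalar, so the contributions from each charge add algebraically: V = Σ kqᵢ/rᵢ.
Distances from the field point to each charge: r₁ = 0.388 m, r₂ = 0.0300 m, r₃ = 2.21 m.
V = k[(9.40×10⁻⁶)/(0.388) + (-8.82×10⁻⁶)/(0.0300) + (5.34×10⁻⁶)/(2.21)] = -2.40×10⁶ V.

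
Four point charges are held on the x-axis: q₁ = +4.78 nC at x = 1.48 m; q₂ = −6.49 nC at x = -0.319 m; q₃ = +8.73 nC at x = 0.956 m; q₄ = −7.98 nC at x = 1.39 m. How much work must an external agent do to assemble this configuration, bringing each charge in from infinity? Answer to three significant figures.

-4.82×10⁻⁶ J

The work to assemble the configuration equals its total potential energy, U = Σ kqᵢqⱼ/rᵢⱼ over all pairs.
Pair separations: r₁₂ = 1.80 m, r₁₃ = 0.524 m, r₁₄ = 0.0900 m, r₂₃ = 1.27 m, r₂₄ = 1.71 m, r₃₄ = 0.434 m.
Summing all 6 pair terms gives U = -4.82×10⁻⁶ J.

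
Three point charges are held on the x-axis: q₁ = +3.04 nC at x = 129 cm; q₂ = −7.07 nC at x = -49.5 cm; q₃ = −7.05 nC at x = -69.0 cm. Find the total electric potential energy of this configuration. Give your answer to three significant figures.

2.09×10⁻⁶ J

The work to assemble the configuration equals its total potential energy, U = Σ kqᵢqⱼ/rᵢⱼ over all pairs.
Pair separations: r₁₂ = 1.79 m, r₁₃ = 1.98 m, r₂₃ = 0.195 m.
U = (-1.08×10⁻⁷) + (-9.73×10⁻⁸) + (2.30×10⁻⁶) = 2.09×10⁻⁶ J.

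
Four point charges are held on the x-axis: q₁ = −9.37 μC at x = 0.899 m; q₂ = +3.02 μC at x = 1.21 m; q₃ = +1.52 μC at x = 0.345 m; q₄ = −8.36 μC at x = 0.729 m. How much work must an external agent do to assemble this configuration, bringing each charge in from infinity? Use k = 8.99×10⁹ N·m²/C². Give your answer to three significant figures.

2.37 J

The work to assemble the configuration equals its total potential energy, U = Σ kqᵢqⱼ/rᵢⱼ over all pairs.
Pair separations: r₁₂ = 0.311 m, r₁₃ = 0.554 m, r₁₄ = 0.170 m, r₂₃ = 0.865 m, r₂₄ = 0.481 m, r₃₄ = 0.384 m.
Summing all 6 pair terms gives U = 2.37 J.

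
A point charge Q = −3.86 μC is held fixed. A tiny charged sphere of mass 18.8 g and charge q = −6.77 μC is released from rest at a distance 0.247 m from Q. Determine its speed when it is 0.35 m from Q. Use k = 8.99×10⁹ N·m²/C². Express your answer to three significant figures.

5.46 m/s

Only the electrostatic force acts, so mechanical energy is conserved: ½mv² = U₁ − U₂ = kQq(1/r₁ − 1/r₂).
U₁ − U₂ = (8.99×10⁹ N·m²/C²)(-3.86×10⁻⁶ C)(-6.77×10⁻⁶ C)(1/0.247 − 1/0.350) = 0.280 J.
v = √(2·0.280/0.0188) = 5.46 m/s.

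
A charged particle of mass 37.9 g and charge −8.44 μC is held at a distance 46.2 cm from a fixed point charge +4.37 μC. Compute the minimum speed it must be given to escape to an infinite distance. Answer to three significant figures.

To just escape, total mechanical energy must reach zero at infinity: ½mv²_min + U = 0, so ½mv²_min = −U = |kQq|/r.
|U| = |kQq|/r = (8.99×10⁹ N·m²/C²)(4.37×10⁻⁶)(8.44×10⁻⁶)/(0.462) = 0.718 J.
v_min = √(2|U|/m) = √(2·0.718/0.0379) = 6.15 m/s.

6.15 m/s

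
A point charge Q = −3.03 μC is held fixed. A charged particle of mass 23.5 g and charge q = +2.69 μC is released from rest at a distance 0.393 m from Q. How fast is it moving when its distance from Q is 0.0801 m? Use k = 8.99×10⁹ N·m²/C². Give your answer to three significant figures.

7.87 m/s

Only the electrostatic force acts, so mechanical energy is conserved: ½mv² = U₁ − U₂ = kQq(1/r₁ − 1/r₂).
U₁ − U₂ = (8.99×10⁹ N·m²/C²)(-3.03×10⁻⁶ C)(2.69×10⁻⁶ C)(1/0.393 − 1/0.0801) = 0.728 J.
v = √(2·0.728/0.0235) = 7.87 m/s.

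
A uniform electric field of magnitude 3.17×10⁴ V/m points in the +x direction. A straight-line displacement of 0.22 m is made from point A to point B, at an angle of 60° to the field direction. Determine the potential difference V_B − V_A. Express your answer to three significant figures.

-3490 V

Only the component of displacement along E changes the potential: ΔV = −E·d·cosθ.
ΔV = −(3.17×10⁴ V/m)(0.220 m)cos60° = -3490 V.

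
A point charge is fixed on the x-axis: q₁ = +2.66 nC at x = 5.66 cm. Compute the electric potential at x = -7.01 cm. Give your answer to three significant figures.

Electric potential is a scalar, so the contributions from each charge add algebraically: V = Σ kqᵢ/rᵢ.
V = k[(2.66×10⁻⁹)/(0.127)] = 189 V.

189 V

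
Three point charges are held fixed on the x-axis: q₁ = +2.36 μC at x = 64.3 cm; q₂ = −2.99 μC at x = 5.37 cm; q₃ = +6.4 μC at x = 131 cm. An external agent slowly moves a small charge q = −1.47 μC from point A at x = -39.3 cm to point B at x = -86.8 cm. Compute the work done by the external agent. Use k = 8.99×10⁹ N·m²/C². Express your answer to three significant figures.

For quasistatic motion the external work equals the change in potential energy: W_ext = qΔV = q(V_B − V_A).
At A: distances to the source charges are 1.04 m, 0.447 m, 1.70 m; V_A = Σ kqᵢ/rᵢ = -5910 V.
At B: distances to the source charges are 1.51 m, 0.922 m, 2.18 m; V_B = Σ kqᵢ/rᵢ = 1.13×10⁴ V.
ΔV = V_B − V_A = 1.72×10⁴ V.
W_ext = qΔV = (-1.47×10⁻⁶ C)(1.72×10⁴ V) = -0.0253 J.

-0.0253 J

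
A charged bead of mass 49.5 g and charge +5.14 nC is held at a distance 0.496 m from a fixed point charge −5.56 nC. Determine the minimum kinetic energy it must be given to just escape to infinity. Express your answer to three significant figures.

5.18×10⁻⁷ J

To just escape, total mechanical energy must reach zero at infinity: ½mv²_min + U = 0, so ½mv²_min = −U = |kQq|/r.
|U| = |kQq|/r = (8.99×10⁹ N·m²/C²)(5.56×10⁻⁹)(5.14×10⁻⁹)/(0.496) = 5.18×10⁻⁷ J.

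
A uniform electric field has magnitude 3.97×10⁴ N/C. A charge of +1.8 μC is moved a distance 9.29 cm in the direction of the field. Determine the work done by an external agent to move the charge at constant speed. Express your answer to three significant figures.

-6.64×10⁻³ J

The potential change for a displacement 9.29 cm in the direction of the field is ΔV = −Ed = -3690 V.
W_ext = qΔV = -6.64×10⁻³ J.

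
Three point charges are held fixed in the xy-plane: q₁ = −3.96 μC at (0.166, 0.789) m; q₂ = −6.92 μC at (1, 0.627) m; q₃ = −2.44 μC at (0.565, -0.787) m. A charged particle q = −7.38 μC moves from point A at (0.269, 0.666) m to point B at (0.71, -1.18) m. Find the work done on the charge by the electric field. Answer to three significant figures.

The work done by the electric force is W_field = −ΔU = −q(V_B − V_A) = q(V_A − V_B).
At A: distances to the source charges are 0.160 m, 0.732 m, 1.48 m; V_A = Σ kqᵢ/rᵢ = -3.22×10⁵ V.
At B: distances to the source charges are 2.04 m, 1.83 m, 0.419 m; V_B = Σ kqᵢ/rᵢ = -1.04×10⁵ V.
ΔV = V_B − V_A = 2.18×10⁵ V.
W_field = −qΔV = −(-7.38×10⁻⁶ C)(2.18×10⁵ V) = 1.61 J.

1.61 J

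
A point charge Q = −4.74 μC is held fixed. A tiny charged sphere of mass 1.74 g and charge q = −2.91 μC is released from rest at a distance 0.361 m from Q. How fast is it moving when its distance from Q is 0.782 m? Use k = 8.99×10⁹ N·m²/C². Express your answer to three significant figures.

Only the electrostatic force acts, so mechanical energy is conserved: ½mv² = U₁ − U₂ = kQq(1/r₁ − 1/r₂).
U₁ − U₂ = (8.99×10⁹ N·m²/C²)(-4.74×10⁻⁶ C)(-2.91×10⁻⁶ C)(1/0.361 − 1/0.782) = 0.185 J.
v = √(2·0.185/1.74×10⁻³) = 14.6 m/s.

14.6 m/s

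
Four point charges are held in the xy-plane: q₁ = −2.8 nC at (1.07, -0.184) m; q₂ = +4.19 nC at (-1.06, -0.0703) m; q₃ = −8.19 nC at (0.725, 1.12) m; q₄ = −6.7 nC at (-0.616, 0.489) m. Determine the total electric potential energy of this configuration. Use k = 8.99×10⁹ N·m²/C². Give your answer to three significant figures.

3.19×10⁻⁸ J

The assembly work is the sum of pairwise potential energies, U = Σ_{i<j} kqᵢqⱼ/rᵢⱼ.
Pair separations: r₁₂ = 2.13 m, r₁₃ = 1.35 m, r₁₄ = 1.82 m, r₂₃ = 2.15 m, r₂₄ = 0.714 m, r₃₄ = 1.48 m.
Summing all 6 pair terms gives U = 3.19×10⁻⁸ J.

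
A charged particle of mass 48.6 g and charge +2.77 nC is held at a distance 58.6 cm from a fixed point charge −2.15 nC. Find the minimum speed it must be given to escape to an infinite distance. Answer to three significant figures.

1.94×10⁻³ m/s

To just escape, total mechanical energy must reach zero at infinity: ½mv²_min + U = 0, so ½mv²_min = −U = |kQq|/r.
|U| = |kQq|/r = (8.99×10⁹ N·m²/C²)(2.15×10⁻⁹)(2.77×10⁻⁹)/(0.586) = 9.14×10⁻⁸ J.
v_min = √(2|U|/m) = √(2·9.14×10⁻⁸/0.0486) = 1.94×10⁻³ m/s.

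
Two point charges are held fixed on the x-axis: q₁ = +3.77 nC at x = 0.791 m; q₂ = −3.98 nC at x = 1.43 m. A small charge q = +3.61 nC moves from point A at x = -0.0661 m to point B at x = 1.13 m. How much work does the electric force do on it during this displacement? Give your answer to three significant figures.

The work done by the electric force is W_field = −ΔU = −q(V_B − V_A) = q(V_A − V_B).
At A: distances to the source charges are 0.857 m, 1.50 m; V_A = Σ kqᵢ/rᵢ = 15.6 V.
At B: distances to the source charges are 0.339 m, 0.300 m; V_B = Σ kqᵢ/rᵢ = -19.3 V.
ΔV = V_B − V_A = -34.9 V.
W_field = −qΔV = −(3.61×10⁻⁹ C)(-34.9 V) = 1.26×10⁻⁷ J.

1.26×10⁻⁷ J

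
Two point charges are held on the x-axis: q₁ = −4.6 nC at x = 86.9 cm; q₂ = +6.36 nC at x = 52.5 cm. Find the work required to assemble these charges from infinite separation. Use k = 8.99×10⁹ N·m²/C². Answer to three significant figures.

The assembly work is the sum of pairwise potential energies, U = Σ_{i<j} kqᵢqⱼ/rᵢⱼ.
Pair separations: r₁₂ = 0.344 m.
U = (-7.65×10⁻⁷) = -7.65×10⁻⁷ J.

-7.65×10⁻⁷ J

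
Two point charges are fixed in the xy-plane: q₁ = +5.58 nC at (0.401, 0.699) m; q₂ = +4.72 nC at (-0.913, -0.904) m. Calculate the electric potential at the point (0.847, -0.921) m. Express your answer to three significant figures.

54.0 V

The total potential is the scalar sum of each charge's contribution, V = Σ kqᵢ/rᵢ.
Distances from the field point to each charge: r₁ = 1.68 m, r₂ = 1.76 m.
V = k[(5.58×10⁻⁹)/(1.68) + (4.72×10⁻⁹)/(1.76)] = 54.0 V.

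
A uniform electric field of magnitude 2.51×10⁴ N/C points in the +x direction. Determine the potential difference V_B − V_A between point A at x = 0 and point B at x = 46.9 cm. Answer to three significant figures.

In a uniform field, potential decreases in the direction of E: V_B − V_A = −E·Δx.
V_B − V_A = −(2.51×10⁴ V/m)(0.469 m) = -1.18×10⁴ V.

-1.18×10⁴ V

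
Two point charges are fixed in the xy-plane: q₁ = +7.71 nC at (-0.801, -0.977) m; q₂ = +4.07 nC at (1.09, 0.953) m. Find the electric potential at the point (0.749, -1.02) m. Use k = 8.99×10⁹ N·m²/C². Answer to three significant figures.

63.0 V

Electric potential is a scalar, so the contributions from each charge add algebraically: V = Σ kqᵢ/rᵢ.
Distances from the field point to each charge: r₁ = 1.55 m, r₂ = 2.00 m.
V = k[(7.71×10⁻⁹)/(1.55) + (4.07×10⁻⁹)/(2.00)] = 63.0 V.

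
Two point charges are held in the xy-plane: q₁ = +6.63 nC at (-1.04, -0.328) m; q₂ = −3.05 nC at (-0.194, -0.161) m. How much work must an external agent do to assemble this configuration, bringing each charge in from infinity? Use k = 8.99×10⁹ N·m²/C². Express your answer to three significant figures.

-2.11×10⁻⁷ J

The assembly work is the sum of pairwise potential energies, U = Σ_{i<j} kqᵢqⱼ/rᵢⱼ.
Pair separations: r₁₂ = 0.862 m.
U = (-2.11×10⁻⁷) = -2.11×10⁻⁷ J.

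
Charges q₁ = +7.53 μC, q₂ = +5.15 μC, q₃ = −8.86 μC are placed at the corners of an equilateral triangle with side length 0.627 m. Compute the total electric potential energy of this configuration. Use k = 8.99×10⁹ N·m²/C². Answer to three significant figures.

-1.05 J

The assembly work is the sum of pairwise potential energies, U = Σ_{i<j} kqᵢqⱼ/rᵢⱼ.
All three pair separations equal the side length, 0.627 m.
U = (0.556) + (-0.957) + (-0.654) = -1.05 J.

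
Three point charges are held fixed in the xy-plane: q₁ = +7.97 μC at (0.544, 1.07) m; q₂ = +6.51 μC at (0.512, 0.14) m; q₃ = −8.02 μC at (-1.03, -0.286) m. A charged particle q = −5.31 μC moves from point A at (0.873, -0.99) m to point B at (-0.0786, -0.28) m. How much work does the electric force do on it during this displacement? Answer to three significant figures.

0.0267 J

The work done by the electric force is W_field = −ΔU = −q(V_B − V_A) = q(V_A − V_B).
At A: distances to the source charges are 2.09 m, 1.19 m, 2.03 m; V_A = Σ kqᵢ/rᵢ = 4.81×10⁴ V.
At B: distances to the source charges are 1.49 m, 0.725 m, 0.951 m; V_B = Σ kqᵢ/rᵢ = 5.32×10⁴ V.
ΔV = V_B − V_A = 5020 V.
W_field = −qΔV = −(-5.31×10⁻⁶ C)(5020 V) = 0.0267 J.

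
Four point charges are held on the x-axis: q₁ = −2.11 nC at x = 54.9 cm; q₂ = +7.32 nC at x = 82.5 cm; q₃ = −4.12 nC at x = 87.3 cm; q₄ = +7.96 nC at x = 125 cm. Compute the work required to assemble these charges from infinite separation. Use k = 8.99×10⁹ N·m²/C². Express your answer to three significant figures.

-5.68×10⁻⁶ J

The assembly work is the sum of pairwise potential energies, U = Σ_{i<j} kqᵢqⱼ/rᵢⱼ.
Pair separations: r₁₂ = 0.276 m, r₁₃ = 0.324 m, r₁₄ = 0.701 m, r₂₃ = 0.0480 m, r₂₄ = 0.425 m, r₃₄ = 0.377 m.
Summing all 6 pair terms gives U = -5.68×10⁻⁶ J.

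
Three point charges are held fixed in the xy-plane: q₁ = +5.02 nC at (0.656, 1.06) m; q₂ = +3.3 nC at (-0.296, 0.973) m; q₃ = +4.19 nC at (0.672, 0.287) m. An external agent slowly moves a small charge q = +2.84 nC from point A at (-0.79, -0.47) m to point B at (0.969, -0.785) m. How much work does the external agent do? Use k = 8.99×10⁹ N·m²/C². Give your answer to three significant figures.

2.25×10⁻⁸ J

For quasistatic motion the external work equals the change in potential energy: W_ext = qΔV = q(V_B − V_A).
At A: distances to the source charges are 2.11 m, 1.53 m, 1.65 m; V_A = Σ kqᵢ/rᵢ = 63.8 V.
At B: distances to the source charges are 1.87 m, 2.17 m, 1.11 m; V_B = Σ kqᵢ/rᵢ = 71.7 V.
ΔV = V_B − V_A = 7.91 V.
W_ext = qΔV = (2.84×10⁻⁹ C)(7.91 V) = 2.25×10⁻⁸ J.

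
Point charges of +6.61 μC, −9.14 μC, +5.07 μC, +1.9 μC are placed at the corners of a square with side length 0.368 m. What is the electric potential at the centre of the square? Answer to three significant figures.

1.53×10⁵ V

Electric potential is a scalar, so the contributions from each charge add algebraically: V = Σ kqᵢ/rᵢ.
The distance from each corner to the centre is a√2/2 = 0.260 m.
V = k[(6.61×10⁻⁶)/(0.260) + (-9.14×10⁻⁶)/(0.260) + (5.07×10⁻⁶)/(0.260) + (1.90×10⁻⁶)/(0.260)] = 1.53×10⁵ V.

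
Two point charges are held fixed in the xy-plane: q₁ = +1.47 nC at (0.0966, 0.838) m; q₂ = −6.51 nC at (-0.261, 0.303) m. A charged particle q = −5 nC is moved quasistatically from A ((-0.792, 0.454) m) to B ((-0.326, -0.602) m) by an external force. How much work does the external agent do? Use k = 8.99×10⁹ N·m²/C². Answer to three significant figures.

-1.83×10⁻⁷ J

For quasistatic motion the external work equals the change in potential energy: W_ext = qΔV = q(V_B − V_A).
At A: distances to the source charges are 0.968 m, 0.552 m; V_A = Σ kqᵢ/rᵢ = -92.4 V.
At B: distances to the source charges are 1.50 m, 0.907 m; V_B = Σ kqᵢ/rᵢ = -55.7 V.
ΔV = V_B − V_A = 36.7 V.
W_ext = qΔV = (-5.00×10⁻⁹ C)(36.7 V) = -1.83×10⁻⁷ J.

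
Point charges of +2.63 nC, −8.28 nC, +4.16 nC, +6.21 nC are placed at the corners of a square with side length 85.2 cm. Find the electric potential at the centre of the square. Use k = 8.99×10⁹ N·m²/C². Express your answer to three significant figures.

70.4 V

Electric potential is a scalar, so the contributions from each charge add algebraically: V = Σ kqᵢ/rᵢ.
The distance from each corner to the centre is a√2/2 = 0.602 m.
V = k[(2.63×10⁻⁹)/(0.602) + (-8.28×10⁻⁹)/(0.602) + (4.16×10⁻⁹)/(0.602) + (6.21×10⁻⁹)/(0.602)] = 70.4 V.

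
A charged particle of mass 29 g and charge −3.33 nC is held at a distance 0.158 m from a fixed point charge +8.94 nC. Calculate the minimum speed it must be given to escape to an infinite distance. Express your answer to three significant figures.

0.0108 m/s

To just escape, total mechanical energy must reach zero at infinity: ½mv²_min + U = 0, so ½mv²_min = −U = |kQq|/r.
|U| = |kQq|/r = (8.99×10⁹ N·m²/C²)(8.94×10⁻⁹)(3.33×10⁻⁹)/(0.158) = 1.69×10⁻⁶ J.
v_min = √(2|U|/m) = √(2·1.69×10⁻⁶/0.0290) = 0.0108 m/s.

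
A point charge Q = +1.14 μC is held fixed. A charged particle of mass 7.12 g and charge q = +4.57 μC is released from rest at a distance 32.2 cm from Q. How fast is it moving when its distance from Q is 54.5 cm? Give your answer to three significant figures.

Only the electrostatic force acts, so mechanical energy is conserved: ½mv² = U₁ − U₂ = kQq(1/r₁ − 1/r₂).
U₁ − U₂ = (8.99×10⁹ N·m²/C²)(1.14×10⁻⁶ C)(4.57×10⁻⁶ C)(1/0.322 − 1/0.545) = 0.0595 J.
v = √(2·0.0595/7.12×10⁻³) = 4.09 m/s.

4.09 m/s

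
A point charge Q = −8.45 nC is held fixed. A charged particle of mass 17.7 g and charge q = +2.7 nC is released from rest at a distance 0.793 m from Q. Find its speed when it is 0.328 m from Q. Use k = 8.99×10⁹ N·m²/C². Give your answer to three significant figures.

6.44×10⁻³ m/s

Only the electrostatic force acts, so mechanical energy is conserved: ½mv² = U₁ − U₂ = kQq(1/r₁ − 1/r₂).
U₁ − U₂ = (8.99×10⁹ N·m²/C²)(-8.45×10⁻⁹ C)(2.70×10⁻⁹ C)(1/0.793 − 1/0.328) = 3.67×10⁻⁷ J.
v = √(2·3.67×10⁻⁷/0.0177) = 6.44×10⁻³ m/s.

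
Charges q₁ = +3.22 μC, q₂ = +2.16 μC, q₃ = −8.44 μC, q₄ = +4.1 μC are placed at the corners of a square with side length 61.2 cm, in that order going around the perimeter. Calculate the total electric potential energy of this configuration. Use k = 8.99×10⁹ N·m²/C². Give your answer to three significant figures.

The assembly work is the sum of pairwise potential energies, U = Σ_{i<j} kqᵢqⱼ/rᵢⱼ.
The four side pairs have separation 0.612 m and the two diagonal pairs 0.865 m.
Summing all 6 pair terms gives U = -0.670 J.

-0.670 J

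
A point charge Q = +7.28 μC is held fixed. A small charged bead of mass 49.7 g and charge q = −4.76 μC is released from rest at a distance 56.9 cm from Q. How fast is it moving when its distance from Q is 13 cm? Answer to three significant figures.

Only the electrostatic force acts, so mechanical energy is conserved: ½mv² = U₁ − U₂ = kQq(1/r₁ − 1/r₂).
U₁ − U₂ = (8.99×10⁹ N·m²/C²)(7.28×10⁻⁶ C)(-4.76×10⁻⁶ C)(1/0.569 − 1/0.130) = 1.85 J.
v = √(2·1.85/0.0497) = 8.63 m/s.

8.63 m/s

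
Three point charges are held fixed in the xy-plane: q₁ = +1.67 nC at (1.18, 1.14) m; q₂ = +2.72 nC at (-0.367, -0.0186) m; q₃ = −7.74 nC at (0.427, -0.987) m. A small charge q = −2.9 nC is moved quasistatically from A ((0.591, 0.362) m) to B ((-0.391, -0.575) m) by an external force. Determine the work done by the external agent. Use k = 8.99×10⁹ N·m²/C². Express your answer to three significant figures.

3.92×10⁻⁸ J

For quasistatic motion the external work equals the change in potential energy: W_ext = qΔV = q(V_B − V_A).
At A: distances to the source charges are 0.976 m, 1.03 m, 1.36 m; V_A = Σ kqᵢ/rᵢ = -12.1 V.
At B: distances to the source charges are 2.33 m, 0.557 m, 0.916 m; V_B = Σ kqᵢ/rᵢ = -25.6 V.
ΔV = V_B − V_A = -13.5 V.
W_ext = qΔV = (-2.90×10⁻⁹ C)(-13.5 V) = 3.92×10⁻⁸ J.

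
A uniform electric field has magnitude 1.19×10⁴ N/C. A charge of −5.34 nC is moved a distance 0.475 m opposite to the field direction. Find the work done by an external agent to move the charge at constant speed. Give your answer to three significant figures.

The potential change for a displacement 0.475 m opposite to the field direction is ΔV = +Ed = 5650 V.
W_ext = qΔV = -3.02×10⁻⁵ J.

-3.02×10⁻⁵ J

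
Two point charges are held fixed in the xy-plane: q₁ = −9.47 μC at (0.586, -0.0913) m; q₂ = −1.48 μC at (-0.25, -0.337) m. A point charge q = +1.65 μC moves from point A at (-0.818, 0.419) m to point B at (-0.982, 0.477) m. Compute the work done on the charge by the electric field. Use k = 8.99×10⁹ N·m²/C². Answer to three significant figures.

The work done by the electric force is W_field = −ΔU = −q(V_B − V_A) = q(V_A − V_B).
At A: distances to the source charges are 1.49 m, 0.946 m; V_A = Σ kqᵢ/rᵢ = -7.11×10⁴ V.
At B: distances to the source charges are 1.67 m, 1.09 m; V_B = Σ kqᵢ/rᵢ = -6.32×10⁴ V.
ΔV = V_B − V_A = 7860 V.
W_field = −qΔV = −(1.65×10⁻⁶ C)(7860 V) = -0.0130 J.

-0.0130 J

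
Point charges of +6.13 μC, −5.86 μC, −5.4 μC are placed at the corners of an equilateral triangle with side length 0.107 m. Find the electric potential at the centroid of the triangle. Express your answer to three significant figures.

Electric potential is a scalar, so the contributions from each charge add algebraically: V = Σ kqᵢ/rᵢ.
The distance from each vertex to the centroid is a/√3 = 0.0618 m.
V = k[(6.13×10⁻⁶)/(0.0618) + (-5.86×10⁻⁶)/(0.0618) + (-5.40×10⁻⁶)/(0.0618)] = -7.47×10⁵ V.

-7.47×10⁵ V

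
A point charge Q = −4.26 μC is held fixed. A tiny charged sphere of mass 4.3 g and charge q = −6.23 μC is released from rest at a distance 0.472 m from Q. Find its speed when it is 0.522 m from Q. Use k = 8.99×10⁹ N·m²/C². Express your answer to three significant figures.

Only the electrostatic force acts, so mechanical energy is conserved: ½mv² = U₁ − U₂ = kQq(1/r₁ − 1/r₂).
U₁ − U₂ = (8.99×10⁹ N·m²/C²)(-4.26×10⁻⁶ C)(-6.23×10⁻⁶ C)(1/0.472 − 1/0.522) = 0.0484 J.
v = √(2·0.0484/4.30×10⁻³) = 4.75 m/s.

4.75 m/s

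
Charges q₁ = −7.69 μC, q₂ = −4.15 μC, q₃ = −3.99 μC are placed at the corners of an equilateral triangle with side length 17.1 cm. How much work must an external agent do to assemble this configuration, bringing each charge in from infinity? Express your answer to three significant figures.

4.16 J

The work to assemble the configuration equals its total potential energy, U = Σ kqᵢqⱼ/rᵢⱼ over all pairs.
All three pair separations equal the side length, 0.171 m.
U = (1.68) + (1.61) + (0.871) = 4.16 J.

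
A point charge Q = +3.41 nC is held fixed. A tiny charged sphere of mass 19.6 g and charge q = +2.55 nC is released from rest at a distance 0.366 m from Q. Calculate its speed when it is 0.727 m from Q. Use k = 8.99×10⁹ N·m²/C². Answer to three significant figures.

Only the electrostatic force acts, so mechanical energy is conserved: ½mv² = U₁ − U₂ = kQq(1/r₁ − 1/r₂).
U₁ − U₂ = (8.99×10⁹ N·m²/C²)(3.41×10⁻⁹ C)(2.55×10⁻⁹ C)(1/0.366 − 1/0.727) = 1.06×10⁻⁷ J.
v = √(2·1.06×10⁻⁷/0.0196) = 3.29×10⁻³ m/s.

3.29×10⁻³ m/s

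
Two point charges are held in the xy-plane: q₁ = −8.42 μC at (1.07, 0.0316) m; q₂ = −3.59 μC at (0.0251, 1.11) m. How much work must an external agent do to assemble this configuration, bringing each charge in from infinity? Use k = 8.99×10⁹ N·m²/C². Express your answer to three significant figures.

The work to assemble the configuration equals its total potential energy, U = Σ kqᵢqⱼ/rᵢⱼ over all pairs.
Pair separations: r₁₂ = 1.50 m.
U = (0.181) = 0.181 J.

0.181 J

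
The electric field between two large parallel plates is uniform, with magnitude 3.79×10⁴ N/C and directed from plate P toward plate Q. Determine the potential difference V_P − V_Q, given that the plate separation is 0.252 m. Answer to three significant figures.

9550 V

In a uniform field, potential decreases in the direction of E: ΔV = −E·d for a displacement d parallel to E.
Going from Q to P is a displacement of 0.252 m opposite to the field, so V_P − V_Q = +Ed = 9550 V.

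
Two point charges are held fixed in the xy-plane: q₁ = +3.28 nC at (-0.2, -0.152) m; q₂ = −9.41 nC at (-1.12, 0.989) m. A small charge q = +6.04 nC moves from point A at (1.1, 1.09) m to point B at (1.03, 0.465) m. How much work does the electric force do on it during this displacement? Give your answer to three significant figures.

-2.94×10⁻⁸ J

The work done by the electric force is W_field = −ΔU = −q(V_B − V_A) = q(V_A − V_B).
At A: distances to the source charges are 1.80 m, 2.22 m; V_A = Σ kqᵢ/rᵢ = -21.7 V.
At B: distances to the source charges are 1.38 m, 2.21 m; V_B = Σ kqᵢ/rᵢ = -16.8 V.
ΔV = V_B − V_A = 4.87 V.
W_field = −qΔV = −(6.04×10⁻⁹ C)(4.87 V) = -2.94×10⁻⁸ J.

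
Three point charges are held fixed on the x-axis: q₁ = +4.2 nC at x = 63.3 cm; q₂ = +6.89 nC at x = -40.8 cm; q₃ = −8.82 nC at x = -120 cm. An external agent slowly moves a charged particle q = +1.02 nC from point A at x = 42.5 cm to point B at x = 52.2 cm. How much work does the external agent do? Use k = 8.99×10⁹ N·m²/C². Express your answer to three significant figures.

For quasistatic motion the external work equals the change in potential energy: W_ext = qΔV = q(V_B − V_A).
At A: distances to the source charges are 0.208 m, 0.833 m, 1.62 m; V_A = Σ kqᵢ/rᵢ = 207 V.
At B: distances to the source charges are 0.111 m, 0.930 m, 1.72 m; V_B = Σ kqᵢ/rᵢ = 361 V.
ΔV = V_B − V_A = 154 V.
W_ext = qΔV = (1.02×10⁻⁹ C)(154 V) = 1.57×10⁻⁷ J.

1.57×10⁻⁷ J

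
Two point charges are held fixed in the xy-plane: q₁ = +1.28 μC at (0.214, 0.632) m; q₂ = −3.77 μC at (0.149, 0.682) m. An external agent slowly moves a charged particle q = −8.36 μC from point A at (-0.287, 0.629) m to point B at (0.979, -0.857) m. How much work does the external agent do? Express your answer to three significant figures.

For quasistatic motion the external work equals the change in potential energy: W_ext = qΔV = q(V_B − V_A).
At A: distances to the source charges are 0.501 m, 0.439 m; V_A = Σ kqᵢ/rᵢ = -5.42×10⁴ V.
At B: distances to the source charges are 1.67 m, 1.75 m; V_B = Σ kqᵢ/rᵢ = -1.25×10⁴ V.
ΔV = V_B − V_A = 4.17×10⁴ V.
W_ext = qΔV = (-8.36×10⁻⁶ C)(4.17×10⁴ V) = -0.349 J.

-0.349 J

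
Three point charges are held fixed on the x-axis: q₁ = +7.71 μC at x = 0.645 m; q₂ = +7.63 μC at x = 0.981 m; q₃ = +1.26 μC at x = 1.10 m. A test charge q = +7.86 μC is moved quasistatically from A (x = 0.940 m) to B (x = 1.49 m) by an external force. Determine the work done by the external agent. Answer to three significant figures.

For quasistatic motion the external work equals the change in potential energy: W_ext = qΔV = q(V_B − V_A).
At A: distances to the source charges are 0.295 m, 0.0410 m, 0.160 m; V_A = Σ kqᵢ/rᵢ = 1.98×10⁶ V.
At B: distances to the source charges are 0.845 m, 0.509 m, 0.390 m; V_B = Σ kqᵢ/rᵢ = 2.46×10⁵ V.
ΔV = V_B − V_A = -1.73×10⁶ V.
W_ext = qΔV = (7.86×10⁻⁶ C)(-1.73×10⁶ V) = -13.6 J.

-13.6 J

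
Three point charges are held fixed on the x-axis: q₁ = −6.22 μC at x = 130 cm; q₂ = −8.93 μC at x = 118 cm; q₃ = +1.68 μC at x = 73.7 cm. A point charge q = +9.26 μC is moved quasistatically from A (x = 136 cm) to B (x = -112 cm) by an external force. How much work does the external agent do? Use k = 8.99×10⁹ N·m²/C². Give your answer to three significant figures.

For quasistatic motion the external work equals the change in potential energy: W_ext = qΔV = q(V_B − V_A).
At A: distances to the source charges are 0.0600 m, 0.180 m, 0.623 m; V_A = Σ kqᵢ/rᵢ = -1.35×10⁶ V.
At B: distances to the source charges are 2.42 m, 2.30 m, 1.86 m; V_B = Σ kqᵢ/rᵢ = -4.99×10⁴ V.
ΔV = V_B − V_A = 1.30×10⁶ V.
W_ext = qΔV = (9.26×10⁻⁶ C)(1.30×10⁶ V) = 12.1 J.

12.1 J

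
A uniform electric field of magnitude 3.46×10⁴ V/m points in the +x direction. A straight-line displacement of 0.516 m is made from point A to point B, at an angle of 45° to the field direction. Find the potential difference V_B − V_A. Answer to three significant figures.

Only the component of displacement along E changes the potential: ΔV = −E·d·cosθ.
ΔV = −(3.46×10⁴ V/m)(0.516 m)cos45° = -1.26×10⁴ V.

-1.26×10⁴ V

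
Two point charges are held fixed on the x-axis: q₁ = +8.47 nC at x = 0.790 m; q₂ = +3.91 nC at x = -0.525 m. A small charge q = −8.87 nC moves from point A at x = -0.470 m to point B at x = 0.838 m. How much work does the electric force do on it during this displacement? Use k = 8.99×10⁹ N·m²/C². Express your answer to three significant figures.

8.09×10⁻⁶ J

The work done by the electric force is W_field = −ΔU = −q(V_B − V_A) = q(V_A − V_B).
At A: distances to the source charges are 1.26 m, 0.0550 m; V_A = Σ kqᵢ/rᵢ = 700 V.
At B: distances to the source charges are 0.0480 m, 1.36 m; V_B = Σ kqᵢ/rᵢ = 1610 V.
ΔV = V_B − V_A = 913 V.
W_field = −qΔV = −(-8.87×10⁻⁹ C)(913 V) = 8.09×10⁻⁶ J.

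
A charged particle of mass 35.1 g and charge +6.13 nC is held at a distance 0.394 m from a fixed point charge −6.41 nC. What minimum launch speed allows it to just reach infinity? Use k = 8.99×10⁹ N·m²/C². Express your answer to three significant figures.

7.15×10⁻³ m/s

To just escape, total mechanical energy must reach zero at infinity: ½mv²_min + U = 0, so ½mv²_min = −U = |kQq|/r.
|U| = |kQq|/r = (8.99×10⁹ N·m²/C²)(6.41×10⁻⁹)(6.13×10⁻⁹)/(0.394) = 8.97×10⁻⁷ J.
v_min = √(2|U|/m) = √(2·8.97×10⁻⁷/0.0351) = 7.15×10⁻³ m/s.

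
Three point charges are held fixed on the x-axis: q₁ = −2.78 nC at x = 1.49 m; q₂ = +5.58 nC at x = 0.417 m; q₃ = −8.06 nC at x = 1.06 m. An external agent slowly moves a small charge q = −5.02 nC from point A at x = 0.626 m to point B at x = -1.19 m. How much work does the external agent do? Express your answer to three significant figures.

For quasistatic motion the external work equals the change in potential energy: W_ext = qΔV = q(V_B − V_A).
At A: distances to the source charges are 0.864 m, 0.209 m, 0.434 m; V_A = Σ kqᵢ/rᵢ = 44.1 V.
At B: distances to the source charges are 2.68 m, 1.61 m, 2.25 m; V_B = Σ kqᵢ/rᵢ = -10.3 V.
ΔV = V_B − V_A = -54.5 V.
W_ext = qΔV = (-5.02×10⁻⁹ C)(-54.5 V) = 2.73×10⁻⁷ J.

2.73×10⁻⁷ J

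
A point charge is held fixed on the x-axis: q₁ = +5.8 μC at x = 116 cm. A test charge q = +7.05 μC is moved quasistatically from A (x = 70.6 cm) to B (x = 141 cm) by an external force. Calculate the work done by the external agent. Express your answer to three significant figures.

0.661 J

For quasistatic motion the external work equals the change in potential energy: W_ext = qΔV = q(V_B − V_A).
At A: distance to the source charge is 0.454 m; V_A = kq₁/r = 1.15×10⁵ V.
At B: distance to the source charge is 0.250 m; V_B = kq₁/r = 2.09×10⁵ V.
ΔV = V_B − V_A = 9.37×10⁴ V.
W_ext = qΔV = (7.05×10⁻⁶ C)(9.37×10⁴ V) = 0.661 J.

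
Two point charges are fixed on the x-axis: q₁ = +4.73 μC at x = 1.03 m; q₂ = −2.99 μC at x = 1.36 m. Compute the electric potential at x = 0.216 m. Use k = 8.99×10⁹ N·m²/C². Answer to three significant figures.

The total potential is the scalar sum of each charge's contribution, V = Σ kqᵢ/rᵢ.
Distances from the field point to each charge: r₁ = 0.814 m, r₂ = 1.14 m.
V = k[(4.73×10⁻⁶)/(0.814) + (-2.99×10⁻⁶)/(1.14)] = 2.87×10⁴ V.

2.87×10⁴ V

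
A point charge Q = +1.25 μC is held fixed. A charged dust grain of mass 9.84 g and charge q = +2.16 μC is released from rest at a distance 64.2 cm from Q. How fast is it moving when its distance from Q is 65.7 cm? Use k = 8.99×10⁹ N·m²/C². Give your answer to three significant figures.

0.419 m/s

Only the electrostatic force acts, so mechanical energy is conserved: ½mv² = U₁ − U₂ = kQq(1/r₁ − 1/r₂).
U₁ − U₂ = (8.99×10⁹ N·m²/C²)(1.25×10⁻⁶ C)(2.16×10⁻⁶ C)(1/0.642 − 1/0.657) = 8.63×10⁻⁴ J.
v = √(2·8.63×10⁻⁴/9.84×10⁻³) = 0.419 m/s.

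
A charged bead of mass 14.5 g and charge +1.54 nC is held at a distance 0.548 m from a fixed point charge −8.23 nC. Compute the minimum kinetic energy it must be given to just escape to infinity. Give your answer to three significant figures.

To just escape, total mechanical energy must reach zero at infinity: ½mv²_min + U = 0, so ½mv²_min = −U = |kQq|/r.
|U| = |kQq|/r = (8.99×10⁹ N·m²/C²)(8.23×10⁻⁹)(1.54×10⁻⁹)/(0.548) = 2.08×10⁻⁷ J.

2.08×10⁻⁷ J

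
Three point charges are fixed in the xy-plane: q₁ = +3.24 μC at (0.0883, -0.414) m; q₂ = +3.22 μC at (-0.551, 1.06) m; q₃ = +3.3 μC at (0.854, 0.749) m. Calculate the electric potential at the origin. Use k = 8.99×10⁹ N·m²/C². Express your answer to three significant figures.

1.19×10⁵ V

The total potential is the scalar sum of each charge's contribution, V = Σ kqᵢ/rᵢ.
Distances from the field point to each charge: r₁ = 0.423 m, r₂ = 1.19 m, r₃ = 1.14 m.
V = k[(3.24×10⁻⁶)/(0.423) + (3.22×10⁻⁶)/(1.19) + (3.30×10⁻⁶)/(1.14)] = 1.19×10⁵ V.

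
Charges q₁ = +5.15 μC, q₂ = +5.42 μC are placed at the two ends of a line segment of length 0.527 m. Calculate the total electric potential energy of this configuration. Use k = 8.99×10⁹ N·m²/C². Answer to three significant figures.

0.476 J

The assembly work is the sum of pairwise potential energies, U = Σ_{i<j} kqᵢqⱼ/rᵢⱼ.
The separation is r = 0.527 m.
U = (0.476) = 0.476 J.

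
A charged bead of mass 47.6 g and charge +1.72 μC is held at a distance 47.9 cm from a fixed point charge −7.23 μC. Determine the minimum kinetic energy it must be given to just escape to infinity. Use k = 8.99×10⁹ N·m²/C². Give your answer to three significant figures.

0.233 J

To just escape, total mechanical energy must reach zero at infinity: ½mv²_min + U = 0, so ½mv²_min = −U = |kQq|/r.
|U| = |kQq|/r = (8.99×10⁹ N·m²/C²)(7.23×10⁻⁶)(1.72×10⁻⁶)/(0.479) = 0.233 J.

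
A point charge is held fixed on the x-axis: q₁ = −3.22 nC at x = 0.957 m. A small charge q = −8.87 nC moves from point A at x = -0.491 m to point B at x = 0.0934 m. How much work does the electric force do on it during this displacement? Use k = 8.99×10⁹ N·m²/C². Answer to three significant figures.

The work done by the electric force is W_field = −ΔU = −q(V_B − V_A) = q(V_A − V_B).
At A: distance to the source charge is 1.45 m; V_A = kq₁/r = -20.0 V.
At B: distance to the source charge is 0.864 m; V_B = kq₁/r = -33.5 V.
ΔV = V_B − V_A = -13.5 V.
W_field = −qΔV = −(-8.87×10⁻⁹ C)(-13.5 V) = -1.20×10⁻⁷ J.

-1.20×10⁻⁷ J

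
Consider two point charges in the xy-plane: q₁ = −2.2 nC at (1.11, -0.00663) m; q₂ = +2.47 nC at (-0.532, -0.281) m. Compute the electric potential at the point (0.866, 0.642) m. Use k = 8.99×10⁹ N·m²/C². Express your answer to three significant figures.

-15.3 V

The total potential is the scalar sum of each charge's contribution, V = Σ kqᵢ/rᵢ.
Distances from the field point to each charge: r₁ = 0.693 m, r₂ = 1.68 m.
V = k[(-2.20×10⁻⁹)/(0.693) + (2.47×10⁻⁹)/(1.68)] = -15.3 V.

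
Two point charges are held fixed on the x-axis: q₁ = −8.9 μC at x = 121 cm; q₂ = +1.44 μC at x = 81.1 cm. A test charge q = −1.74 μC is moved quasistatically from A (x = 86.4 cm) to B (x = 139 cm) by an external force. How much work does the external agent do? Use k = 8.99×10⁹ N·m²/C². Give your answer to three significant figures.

For quasistatic motion the external work equals the change in potential energy: W_ext = qΔV = q(V_B − V_A).
At A: distances to the source charges are 0.346 m, 0.0530 m; V_A = Σ kqᵢ/rᵢ = 1.30×10⁴ V.
At B: distances to the source charges are 0.180 m, 0.579 m; V_B = Σ kqᵢ/rᵢ = -4.22×10⁵ V.
ΔV = V_B − V_A = -4.35×10⁵ V.
W_ext = qΔV = (-1.74×10⁻⁶ C)(-4.35×10⁵ V) = 0.757 J.

0.757 J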